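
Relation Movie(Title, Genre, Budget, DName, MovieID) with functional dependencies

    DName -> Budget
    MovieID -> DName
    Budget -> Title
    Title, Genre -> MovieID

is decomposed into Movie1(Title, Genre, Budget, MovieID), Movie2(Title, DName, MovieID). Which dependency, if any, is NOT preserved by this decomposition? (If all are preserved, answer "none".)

DName -> Budget

Check DName → Budget: no single fragment contains all of {Budget, DName}, and the restricted closure of {DName} across the fragments never reaches {Budget}.
MovieID → DName is preserved.
Budget → Title is preserved.
Title, Genre → MovieID is preserved.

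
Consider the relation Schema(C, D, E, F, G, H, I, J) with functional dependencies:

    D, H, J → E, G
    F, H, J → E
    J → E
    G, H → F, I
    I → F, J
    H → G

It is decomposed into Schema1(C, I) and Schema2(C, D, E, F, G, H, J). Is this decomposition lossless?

Common attributes: Schema1 ∩ Schema2 = {C}.
No dependency enlarges {C}, so (C)⁺ = {C}.
The closure contains neither all of Schema1 = {C, I} nor all of Schema2 = {C, D, E, F, G, H, J}, so the common attributes are not a superkey of either fragment. The join is lossy.

No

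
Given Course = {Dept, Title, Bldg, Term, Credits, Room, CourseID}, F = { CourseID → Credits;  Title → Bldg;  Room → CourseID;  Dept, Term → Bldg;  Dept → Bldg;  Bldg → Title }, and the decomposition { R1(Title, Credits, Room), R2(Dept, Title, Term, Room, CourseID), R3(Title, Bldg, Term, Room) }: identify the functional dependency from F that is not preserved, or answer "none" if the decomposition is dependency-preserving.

CourseID → Credits

Check CourseID → Credits: no single fragment contains all of {Credits, CourseID}, and the restricted closure of {CourseID} across the fragments never reaches {Credits}.
Title → Bldg is preserved.
Room → CourseID is preserved.
Dept, Term → Bldg is preserved.
Dept → Bldg is preserved.
Bldg → Title is preserved.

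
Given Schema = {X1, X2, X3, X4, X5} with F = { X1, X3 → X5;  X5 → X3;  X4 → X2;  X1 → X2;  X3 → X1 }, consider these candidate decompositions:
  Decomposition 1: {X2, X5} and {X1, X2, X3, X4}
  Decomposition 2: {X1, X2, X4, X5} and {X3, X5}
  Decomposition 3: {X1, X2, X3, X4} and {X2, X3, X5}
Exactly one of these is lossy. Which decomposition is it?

Decomposition 1: common = {X2}, closure = {X2} → lossy.
Decomposition 2: common = {X5}, closure = {X1, X2, X3, X5} → lossless.
Decomposition 3: common = {X2, X3}, closure = {X1, X2, X3, X5} → lossless.

Decomposition 1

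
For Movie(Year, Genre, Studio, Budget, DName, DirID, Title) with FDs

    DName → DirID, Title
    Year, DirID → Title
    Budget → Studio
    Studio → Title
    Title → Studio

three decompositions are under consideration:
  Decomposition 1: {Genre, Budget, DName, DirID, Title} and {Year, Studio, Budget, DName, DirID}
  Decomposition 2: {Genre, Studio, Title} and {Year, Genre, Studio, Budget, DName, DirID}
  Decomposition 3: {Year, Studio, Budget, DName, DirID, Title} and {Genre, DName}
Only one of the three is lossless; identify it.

Decomposition 1: common = {Budget, DName, DirID}, closure = {Studio, Budget, DName, DirID, Title} → lossy.
Decomposition 2: common = {Genre, Studio}, closure = {Genre, Studio, Title} → lossless.
Decomposition 3: common = {DName}, closure = {Studio, DName, DirID, Title} → lossy.

Decomposition 2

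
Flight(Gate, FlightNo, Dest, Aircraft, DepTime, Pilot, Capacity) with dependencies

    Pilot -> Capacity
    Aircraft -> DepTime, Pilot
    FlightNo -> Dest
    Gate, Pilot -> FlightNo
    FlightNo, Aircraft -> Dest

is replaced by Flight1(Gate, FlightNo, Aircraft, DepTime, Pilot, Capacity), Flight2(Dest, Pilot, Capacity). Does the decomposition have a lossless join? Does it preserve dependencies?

Lossless test: (Pilot, Capacity)⁺ = {Pilot, Capacity}, which is a superkey of neither fragment — lossy.
Dependency preservation: the restricted closure of {FlightNo} across the fragments never reaches {Dest}, so FlightNo → Dest cannot be enforced without a join — not preserved.

lossy and not dependency-preserving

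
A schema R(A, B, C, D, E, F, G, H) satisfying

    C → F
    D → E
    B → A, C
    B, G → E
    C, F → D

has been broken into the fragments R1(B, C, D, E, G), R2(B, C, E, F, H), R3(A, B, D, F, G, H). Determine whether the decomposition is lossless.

Yes

Chase test. Columns are A, B, C, D, E, F, G, H; row i has aⱼ where attribute j ∈ Ri, else bᵢⱼ.
Initial tableau (one row per fragment):
  row 1: b11 a2 a3 a4 a5 b16 a7 b18
  row 2: b21 a2 a3 b24 a5 a6 b27 a8
  row 3: a1 a2 b33 a4 b35 a6 a7 a8
Rows 1 and 2 agree on C; apply C→F and equate their F entries.
Rows 1 and 3 agree on D; apply D→E and equate their E entries.
Rows 1 and 2 agree on B; apply B→A, C and equate their A, C entries.
Rows 1 and 3 agree on B; apply B→A, C and equate their A, C entries.
Rows 1 and 2 agree on C, F; apply C, F→D and equate their D entries.
Row 3 is now all distinguished symbols — the join is lossless.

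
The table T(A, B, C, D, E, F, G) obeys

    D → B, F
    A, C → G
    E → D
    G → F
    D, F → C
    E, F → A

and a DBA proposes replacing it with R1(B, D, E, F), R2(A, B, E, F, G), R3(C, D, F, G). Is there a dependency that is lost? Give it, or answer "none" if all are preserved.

Check A, C → G: no single fragment contains all of {A, C, G}, and the restricted closure of {A, C} across the fragments never reaches {G}.
D → B, F is preserved.
E → D is preserved.
G → F is preserved.
D, F → C is preserved.
E, F → A is preserved.

A, C → G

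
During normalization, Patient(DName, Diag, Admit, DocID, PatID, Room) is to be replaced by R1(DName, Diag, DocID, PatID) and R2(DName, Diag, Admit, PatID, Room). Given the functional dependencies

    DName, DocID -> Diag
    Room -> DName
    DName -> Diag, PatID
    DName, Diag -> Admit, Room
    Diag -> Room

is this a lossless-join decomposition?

Common attributes: R1 ∩ R2 = {DName, Diag, PatID}.
Closure of {DName, Diag, PatID}: DName, Diag → Admit, Room applies, adding Admit, Room. So (DName, Diag, PatID)⁺ = {DName, Diag, Admit, PatID, Room}.
This closure contains every attribute of R2, so R1 ∩ R2 → R2. The join is lossless.

Yes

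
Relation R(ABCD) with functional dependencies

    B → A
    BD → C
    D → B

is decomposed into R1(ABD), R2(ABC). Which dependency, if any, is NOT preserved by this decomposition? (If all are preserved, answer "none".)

BD → C

Check BD → C: no single fragment contains all of {BCD}, and the restricted closure of {BD} across the fragments never reaches {C}.
B → A is preserved.
D → B is preserved.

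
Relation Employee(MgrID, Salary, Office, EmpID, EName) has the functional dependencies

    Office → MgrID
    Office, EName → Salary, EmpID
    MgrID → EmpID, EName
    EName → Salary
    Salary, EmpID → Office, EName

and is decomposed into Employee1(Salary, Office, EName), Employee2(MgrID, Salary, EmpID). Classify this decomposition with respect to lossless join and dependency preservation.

lossy and not dependency-preserving

Lossless test: (Salary)⁺ = {Salary}, which is a superkey of neither fragment — lossy.
Dependency preservation: the restricted closure of {Office} across the fragments never reaches {MgrID}, so Office → MgrID cannot be enforced without a join — not preserved.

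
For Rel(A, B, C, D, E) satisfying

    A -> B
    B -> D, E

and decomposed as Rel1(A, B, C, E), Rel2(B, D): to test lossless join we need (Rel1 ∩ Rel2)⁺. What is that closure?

B, D, E

Rel1 ∩ Rel2 = {B}.
B → D, E applies, adding D, E
Closure: {B, D, E}.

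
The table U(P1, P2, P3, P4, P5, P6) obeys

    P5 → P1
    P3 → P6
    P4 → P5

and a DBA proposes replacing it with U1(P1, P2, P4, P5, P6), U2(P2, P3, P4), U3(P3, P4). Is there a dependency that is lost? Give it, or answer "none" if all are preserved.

P3 → P6

Check P3 → P6: no single fragment contains all of {P3, P6}, and the restricted closure of {P3} across the fragments never reaches {P6}.
P5 → P1 is preserved.
P4 → P5 is preserved.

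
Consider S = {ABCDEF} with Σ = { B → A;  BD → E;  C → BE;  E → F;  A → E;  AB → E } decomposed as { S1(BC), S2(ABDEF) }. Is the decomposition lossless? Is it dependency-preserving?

lossy but dependency-preserving

Lossless test: (B)⁺ = {ABEF}, which is a superkey of neither fragment — lossy.
Dependency preservation: C → BE is not contained in any single fragment, but the restricted closure of its left-hand side across the fragments still reaches the right-hand side; the remaining FDs each lie inside some fragment. All dependencies are preserved.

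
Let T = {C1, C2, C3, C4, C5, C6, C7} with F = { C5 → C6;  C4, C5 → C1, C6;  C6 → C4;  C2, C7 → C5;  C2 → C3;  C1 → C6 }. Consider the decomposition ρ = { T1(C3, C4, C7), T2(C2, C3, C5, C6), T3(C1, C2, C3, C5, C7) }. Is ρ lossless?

No

Chase test. Columns are C1, C2, C3, C4, C5, C6, C7; row i has aⱼ where attribute j ∈ Ti, else bᵢⱼ.
Initial tableau (one row per fragment):
  row 1: b11 b12 a3 a4 b15 b16 a7
  row 2: b21 a2 a3 b24 a5 a6 b27
  row 3: a1 a2 a3 b34 a5 b36 a7
Rows 2 and 3 agree on C5; apply C5→C6 and equate their C6 entries.
Rows 2 and 3 agree on C6; apply C6→C4 and equate their C4 entries.
Rows 2 and 3 agree on C4, C5; apply C4, C5→C1, C6 and equate their C1, C6 entries.
No row becomes fully distinguished — the join is lossy.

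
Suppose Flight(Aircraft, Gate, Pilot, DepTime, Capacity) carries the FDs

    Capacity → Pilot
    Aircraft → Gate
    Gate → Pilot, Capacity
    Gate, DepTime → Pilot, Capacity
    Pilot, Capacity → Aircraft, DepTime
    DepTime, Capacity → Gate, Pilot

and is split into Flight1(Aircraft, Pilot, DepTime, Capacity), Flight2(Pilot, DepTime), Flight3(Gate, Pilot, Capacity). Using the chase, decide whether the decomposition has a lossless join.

Chase test. Columns are Aircraft, Gate, Pilot, DepTime, Capacity; row i has aⱼ where attribute j ∈ Flighti, else bᵢⱼ.
Initial tableau (one row per fragment):
  row 1: a1 b12 a3 a4 a5
  row 2: b21 b22 a3 a4 b25
  row 3: b31 a2 a3 b34 a5
Rows 1 and 3 agree on Pilot, Capacity; apply Pilot, Capacity→Aircraft, DepTime and equate their Aircraft, DepTime entries.
Rows 1 and 3 agree on DepTime, Capacity; apply DepTime, Capacity→Gate, Pilot and equate their Gate, Pilot entries.
Row 1 is now all distinguished symbols — the join is lossless.

Yes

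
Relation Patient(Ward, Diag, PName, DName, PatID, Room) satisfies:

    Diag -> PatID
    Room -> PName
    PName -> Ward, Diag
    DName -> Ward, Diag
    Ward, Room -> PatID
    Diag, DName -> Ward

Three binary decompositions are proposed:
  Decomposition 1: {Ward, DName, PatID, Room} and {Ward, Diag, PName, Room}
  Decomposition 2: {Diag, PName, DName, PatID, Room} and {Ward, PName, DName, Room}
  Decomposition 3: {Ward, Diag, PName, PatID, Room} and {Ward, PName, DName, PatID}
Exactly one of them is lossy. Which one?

Decomposition 1: common = {Ward, Room}, closure = {Ward, Diag, PName, PatID, Room} → lossless.
Decomposition 2: common = {PName, DName, Room}, closure = {Ward, Diag, PName, DName, PatID, Room} → lossless.
Decomposition 3: common = {Ward, PName, PatID}, closure = {Ward, Diag, PName, PatID} → lossy.

Decomposition 3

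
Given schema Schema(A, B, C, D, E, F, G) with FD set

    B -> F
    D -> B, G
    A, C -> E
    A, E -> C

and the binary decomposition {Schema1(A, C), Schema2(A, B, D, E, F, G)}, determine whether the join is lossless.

No

Common attributes: Schema1 ∩ Schema2 = {A}.
No dependency enlarges {A}, so (A)⁺ = {A}.
The closure contains neither all of Schema1 = {A, C} nor all of Schema2 = {A, B, D, E, F, G}, so the common attributes are not a superkey of either fragment. The join is lossy.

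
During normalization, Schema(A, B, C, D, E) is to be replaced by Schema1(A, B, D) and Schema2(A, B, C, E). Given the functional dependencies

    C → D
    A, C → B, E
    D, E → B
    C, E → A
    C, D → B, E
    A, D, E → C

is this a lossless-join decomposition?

No

Common attributes: Schema1 ∩ Schema2 = {A, B}.
No dependency enlarges {A, B}, so (A, B)⁺ = {A, B}.
The closure contains neither all of Schema1 = {A, B, D} nor all of Schema2 = {A, B, C, E}, so the common attributes are not a superkey of either fragment. The join is lossy.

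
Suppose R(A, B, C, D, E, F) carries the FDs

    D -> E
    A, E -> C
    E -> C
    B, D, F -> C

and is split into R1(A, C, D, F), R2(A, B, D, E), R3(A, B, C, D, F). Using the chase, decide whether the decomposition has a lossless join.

Yes

Chase test. Columns are A, B, C, D, E, F; row i has aⱼ where attribute j ∈ Ri, else bᵢⱼ.
Initial tableau (one row per fragment):
  row 1: a1 b12 a3 a4 b15 a6
  row 2: a1 a2 b23 a4 a5 b26
  row 3: a1 a2 a3 a4 b35 a6
Rows 1 and 2 agree on D; apply D→E and equate their E entries.
Rows 1 and 3 agree on D; apply D→E and equate their E entries.
Rows 1 and 2 agree on A, E; apply A, E→C and equate their C entries.
Row 3 is now all distinguished symbols — the join is lossless.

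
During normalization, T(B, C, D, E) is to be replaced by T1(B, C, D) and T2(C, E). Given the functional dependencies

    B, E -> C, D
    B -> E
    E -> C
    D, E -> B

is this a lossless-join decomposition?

No

Common attributes: T1 ∩ T2 = {C}.
No dependency enlarges {C}, so (C)⁺ = {C}.
The closure contains neither all of T1 = {B, C, D} nor all of T2 = {C, E}, so the common attributes are not a superkey of either fragment. The join is lossy.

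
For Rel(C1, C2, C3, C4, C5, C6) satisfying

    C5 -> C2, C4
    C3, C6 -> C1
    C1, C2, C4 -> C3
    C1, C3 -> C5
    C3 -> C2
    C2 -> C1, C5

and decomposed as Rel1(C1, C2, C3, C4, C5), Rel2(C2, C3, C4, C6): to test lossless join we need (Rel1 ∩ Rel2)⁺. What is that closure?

Rel1 ∩ Rel2 = {C2, C3, C4}.
C2 → C1, C5 applies, adding C1, C5
Closure: {C1, C2, C3, C4, C5}.

C1, C2, C3, C4, C5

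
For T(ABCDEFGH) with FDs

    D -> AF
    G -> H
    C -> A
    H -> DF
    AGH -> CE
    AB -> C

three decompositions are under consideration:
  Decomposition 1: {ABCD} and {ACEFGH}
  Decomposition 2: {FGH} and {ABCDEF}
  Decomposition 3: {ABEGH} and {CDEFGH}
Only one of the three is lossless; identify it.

Decomposition 3

Decomposition 1: common = {AC}, closure = {AC} → lossy.
Decomposition 2: common = {F}, closure = {F} → lossy.
Decomposition 3: common = {EGH}, closure = {ACDEFGH} → lossless.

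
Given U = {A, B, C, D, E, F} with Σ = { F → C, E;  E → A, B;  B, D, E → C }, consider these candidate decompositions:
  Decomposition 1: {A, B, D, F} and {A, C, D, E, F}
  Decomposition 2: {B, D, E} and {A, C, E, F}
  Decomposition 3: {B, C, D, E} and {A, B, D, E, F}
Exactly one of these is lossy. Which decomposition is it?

Decomposition 1: common = {A, D, F}, closure = {A, B, C, D, E, F} → lossless.
Decomposition 2: common = {E}, closure = {A, B, E} → lossy.
Decomposition 3: common = {B, D, E}, closure = {A, B, C, D, E} → lossless.

Decomposition 2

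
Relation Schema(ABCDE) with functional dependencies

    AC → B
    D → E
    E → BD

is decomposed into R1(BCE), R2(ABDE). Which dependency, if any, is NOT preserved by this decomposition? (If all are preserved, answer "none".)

AC → B

Check AC → B: no single fragment contains all of {ABC}, and the restricted closure of {AC} across the fragments never reaches {B}.
D → E is preserved.
E → BD is preserved.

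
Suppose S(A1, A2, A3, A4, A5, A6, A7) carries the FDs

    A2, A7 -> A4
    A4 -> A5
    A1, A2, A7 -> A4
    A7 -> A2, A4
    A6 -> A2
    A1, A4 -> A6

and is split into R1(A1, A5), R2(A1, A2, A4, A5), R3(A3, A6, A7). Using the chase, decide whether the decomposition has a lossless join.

No

Chase test. Columns are A1, A2, A3, A4, A5, A6, A7; row i has aⱼ where attribute j ∈ Ri, else bᵢⱼ.
Initial tableau (one row per fragment):
  row 1: a1 b12 b13 b14 a5 b16 b17
  row 2: a1 a2 b23 a4 a5 b26 b27
  row 3: b31 b32 a3 b34 b35 a6 a7
No row becomes fully distinguished — the join is lossy.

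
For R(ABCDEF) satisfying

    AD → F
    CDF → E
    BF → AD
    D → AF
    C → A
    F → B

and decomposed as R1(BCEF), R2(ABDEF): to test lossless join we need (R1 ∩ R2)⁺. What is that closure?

R1 ∩ R2 = {BEF}.
BF → AD applies, adding AD
Closure: {ABDEF}.

ABDEF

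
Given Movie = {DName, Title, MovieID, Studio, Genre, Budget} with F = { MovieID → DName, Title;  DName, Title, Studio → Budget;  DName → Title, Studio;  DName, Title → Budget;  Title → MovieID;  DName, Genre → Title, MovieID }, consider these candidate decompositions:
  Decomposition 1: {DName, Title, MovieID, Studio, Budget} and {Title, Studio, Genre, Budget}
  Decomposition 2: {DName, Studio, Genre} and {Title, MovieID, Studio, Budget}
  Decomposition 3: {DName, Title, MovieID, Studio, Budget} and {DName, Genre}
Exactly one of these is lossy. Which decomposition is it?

Decomposition 1: common = {Title, Studio, Budget}, closure = {DName, Title, MovieID, Studio, Budget} → lossless.
Decomposition 2: common = {Studio}, closure = {Studio} → lossy.
Decomposition 3: common = {DName}, closure = {DName, Title, MovieID, Studio, Budget} → lossless.

Decomposition 2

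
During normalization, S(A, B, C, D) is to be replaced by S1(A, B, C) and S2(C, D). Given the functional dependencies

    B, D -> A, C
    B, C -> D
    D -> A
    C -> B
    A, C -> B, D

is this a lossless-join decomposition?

Yes

Common attributes: S1 ∩ S2 = {C}.
Closure of {C}: C → B applies, adding B; B, C → D applies, adding D; D → A applies, adding A. So (C)⁺ = {A, B, C, D}.
This closure contains every attribute of S1, so S1 ∩ S2 → S1. The join is lossless.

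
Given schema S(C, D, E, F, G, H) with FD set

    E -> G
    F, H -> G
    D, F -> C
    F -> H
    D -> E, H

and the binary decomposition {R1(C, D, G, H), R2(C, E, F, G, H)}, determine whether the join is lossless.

No

Common attributes: R1 ∩ R2 = {C, G, H}.
No dependency enlarges {C, G, H}, so (C, G, H)⁺ = {C, G, H}.
The closure contains neither all of R1 = {C, D, G, H} nor all of R2 = {C, E, F, G, H}, so the common attributes are not a superkey of either fragment. The join is lossy.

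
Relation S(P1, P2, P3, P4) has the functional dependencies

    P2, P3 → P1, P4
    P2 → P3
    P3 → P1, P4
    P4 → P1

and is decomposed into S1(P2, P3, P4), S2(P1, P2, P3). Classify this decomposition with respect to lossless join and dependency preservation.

lossless but not dependency-preserving

Lossless test: (P2, P3)⁺ = {P1, P2, P3, P4}, which contains all of one fragment — lossless.
Dependency preservation: the restricted closure of {P4} across the fragments never reaches {P1}, so P4 → P1 cannot be enforced without a join — not preserved.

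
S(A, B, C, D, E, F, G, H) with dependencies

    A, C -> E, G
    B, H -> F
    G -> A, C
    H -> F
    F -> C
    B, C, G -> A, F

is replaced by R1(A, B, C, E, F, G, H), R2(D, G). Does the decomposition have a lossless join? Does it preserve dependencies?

lossy but dependency-preserving

Lossless test: (G)⁺ = {A, C, E, G}, which is a superkey of neither fragment — lossy.
Dependency preservation: every FD's attributes lie within a single fragment, so each can be enforced locally — preserved.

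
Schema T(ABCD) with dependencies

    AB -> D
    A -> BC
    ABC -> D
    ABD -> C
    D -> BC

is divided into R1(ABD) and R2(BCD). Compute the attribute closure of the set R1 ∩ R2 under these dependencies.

R1 ∩ R2 = {BD}.
D → BC applies, adding C
Closure: {BCD}.

BCD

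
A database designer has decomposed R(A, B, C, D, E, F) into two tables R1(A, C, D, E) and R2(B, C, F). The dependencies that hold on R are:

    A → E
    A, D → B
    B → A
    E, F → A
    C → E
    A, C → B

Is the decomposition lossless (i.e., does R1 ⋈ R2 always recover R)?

Common attributes: R1 ∩ R2 = {C}.
Closure of {C}: C → E applies, adding E. So (C)⁺ = {C, E}.
The closure contains neither all of R1 = {A, C, D, E} nor all of R2 = {B, C, F}, so the common attributes are not a superkey of either fragment. The join is lossy.

No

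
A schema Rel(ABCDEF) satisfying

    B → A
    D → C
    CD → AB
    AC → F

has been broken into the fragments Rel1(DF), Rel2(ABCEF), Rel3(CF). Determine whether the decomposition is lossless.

No

Chase test. Columns are ABCDEF; row i has aⱼ where attribute j ∈ Reli, else bᵢⱼ.
Initial tableau (one row per fragment):
  row 1: b11 b12 b13 a4 b15 a6
  row 2: a1 a2 a3 b24 a5 a6
  row 3: b31 b32 a3 b34 b35 a6
No row becomes fully distinguished — the join is lossy.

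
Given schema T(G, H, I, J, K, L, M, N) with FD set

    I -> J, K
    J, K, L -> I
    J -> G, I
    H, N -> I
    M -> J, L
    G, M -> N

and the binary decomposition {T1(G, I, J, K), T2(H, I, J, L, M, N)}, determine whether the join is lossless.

Common attributes: T1 ∩ T2 = {I, J}.
Closure of {I, J}: I → J, K applies, adding K; J → G, I applies, adding G. So (I, J)⁺ = {G, I, J, K}.
This closure contains every attribute of T1, so T1 ∩ T2 → T1. The join is lossless.

Yes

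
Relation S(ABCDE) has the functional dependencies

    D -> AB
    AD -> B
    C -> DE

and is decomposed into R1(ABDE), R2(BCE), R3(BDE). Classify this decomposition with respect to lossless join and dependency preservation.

Lossless test (chase): Rows 1 and 3 agree on D; apply D→AB and equate their AB entries. No row becomes fully distinguished — the join is lossy.
Dependency preservation: the restricted closure of {C} across the fragments never reaches {DE}, so C → DE cannot be enforced without a join — not preserved.

lossy and not dependency-preserving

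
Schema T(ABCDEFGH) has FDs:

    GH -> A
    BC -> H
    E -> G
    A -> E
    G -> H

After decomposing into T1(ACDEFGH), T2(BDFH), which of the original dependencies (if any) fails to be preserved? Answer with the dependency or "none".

BC -> H

Check BC → H: no single fragment contains all of {BCH}, and the restricted closure of {BC} across the fragments never reaches {H}.
GH → A is preserved.
E → G is preserved.
A → E is preserved.
G → H is preserved.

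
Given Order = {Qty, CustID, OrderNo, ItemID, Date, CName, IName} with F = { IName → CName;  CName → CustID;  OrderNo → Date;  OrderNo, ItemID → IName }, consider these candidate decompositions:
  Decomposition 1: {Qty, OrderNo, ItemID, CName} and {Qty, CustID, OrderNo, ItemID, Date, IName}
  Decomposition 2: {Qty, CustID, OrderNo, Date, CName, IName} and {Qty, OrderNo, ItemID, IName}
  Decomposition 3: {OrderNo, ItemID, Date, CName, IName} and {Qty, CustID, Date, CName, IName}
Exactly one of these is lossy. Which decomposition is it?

Decomposition 3

Decomposition 1: common = {Qty, OrderNo, ItemID}, closure = {Qty, CustID, OrderNo, ItemID, Date, CName, IName} → lossless.
Decomposition 2: common = {Qty, OrderNo, IName}, closure = {Qty, CustID, OrderNo, Date, CName, IName} → lossless.
Decomposition 3: common = {Date, CName, IName}, closure = {CustID, Date, CName, IName} → lossy.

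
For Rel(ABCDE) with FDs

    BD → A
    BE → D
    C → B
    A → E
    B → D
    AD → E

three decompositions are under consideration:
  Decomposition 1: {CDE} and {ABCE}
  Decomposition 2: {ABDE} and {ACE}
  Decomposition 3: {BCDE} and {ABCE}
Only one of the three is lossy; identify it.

Decomposition 1: common = {CE}, closure = {ABCDE} → lossless.
Decomposition 2: common = {AE}, closure = {AE} → lossy.
Decomposition 3: common = {BCE}, closure = {ABCDE} → lossless.

Decomposition 2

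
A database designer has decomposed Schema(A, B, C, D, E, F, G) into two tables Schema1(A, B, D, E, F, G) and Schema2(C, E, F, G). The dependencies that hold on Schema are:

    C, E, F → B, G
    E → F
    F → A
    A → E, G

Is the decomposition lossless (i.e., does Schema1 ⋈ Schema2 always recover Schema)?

Common attributes: Schema1 ∩ Schema2 = {E, F, G}.
Closure of {E, F, G}: F → A applies, adding A. So (E, F, G)⁺ = {A, E, F, G}.
The closure contains neither all of Schema1 = {A, B, D, E, F, G} nor all of Schema2 = {C, E, F, G}, so the common attributes are not a superkey of either fragment. The join is lossy.

No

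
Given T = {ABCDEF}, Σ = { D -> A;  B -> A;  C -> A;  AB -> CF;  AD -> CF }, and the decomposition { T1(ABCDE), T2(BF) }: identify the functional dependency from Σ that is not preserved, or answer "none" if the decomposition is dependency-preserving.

AD -> CF

Check AD → CF: no single fragment contains all of {ACDF}, and the restricted closure of {AD} across the fragments never reaches {CF}.
D → A is preserved.
B → A is preserved.
C → A is preserved.
AB → CF is preserved.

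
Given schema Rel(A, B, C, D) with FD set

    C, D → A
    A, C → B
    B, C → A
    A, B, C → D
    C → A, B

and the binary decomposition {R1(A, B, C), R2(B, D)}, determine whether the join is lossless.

No

Common attributes: R1 ∩ R2 = {B}.
No dependency enlarges {B}, so (B)⁺ = {B}.
The closure contains neither all of R1 = {A, B, C} nor all of R2 = {B, D}, so the common attributes are not a superkey of either fragment. The join is lossy.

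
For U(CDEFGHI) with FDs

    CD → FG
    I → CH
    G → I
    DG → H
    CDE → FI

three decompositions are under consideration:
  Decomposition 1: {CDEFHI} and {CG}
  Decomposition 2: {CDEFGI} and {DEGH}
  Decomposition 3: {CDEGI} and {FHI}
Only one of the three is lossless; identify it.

Decomposition 2

Decomposition 1: common = {C}, closure = {C} → lossy.
Decomposition 2: common = {DEG}, closure = {CDEFGHI} → lossless.
Decomposition 3: common = {I}, closure = {CHI} → lossy.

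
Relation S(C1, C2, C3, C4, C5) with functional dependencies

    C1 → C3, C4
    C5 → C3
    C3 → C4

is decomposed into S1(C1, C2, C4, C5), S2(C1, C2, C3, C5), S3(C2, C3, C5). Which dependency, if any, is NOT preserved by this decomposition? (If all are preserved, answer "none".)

C3 → C4

Check C3 → C4: no single fragment contains all of {C3, C4}, and the restricted closure of {C3} across the fragments never reaches {C4}.
C1 → C3, C4 is preserved.
C5 → C3 is preserved.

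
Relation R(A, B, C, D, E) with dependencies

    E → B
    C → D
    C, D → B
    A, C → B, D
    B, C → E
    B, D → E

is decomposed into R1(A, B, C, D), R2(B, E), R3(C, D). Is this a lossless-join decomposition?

No

Chase test. Columns are A, B, C, D, E; row i has aⱼ where attribute j ∈ Ri, else bᵢⱼ.
Initial tableau (one row per fragment):
  row 1: a1 a2 a3 a4 b15
  row 2: b21 a2 b23 b24 a5
  row 3: b31 b32 a3 a4 b35
Rows 1 and 3 agree on C, D; apply C, D→B and equate their B entries.
Rows 1 and 3 agree on B, C; apply B, C→E and equate their E entries.
No row becomes fully distinguished — the join is lossy.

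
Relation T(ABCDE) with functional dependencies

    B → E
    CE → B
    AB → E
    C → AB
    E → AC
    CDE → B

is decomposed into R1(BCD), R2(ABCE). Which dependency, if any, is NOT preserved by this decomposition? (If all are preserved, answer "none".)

none

B → E lies within R2.
CE → B lies within R2.
AB → E lies within R2.
C → AB lies within R2.
E → AC lies within R2.
CDE → B: restricted closure across fragments reaches B.
Every dependency is enforceable on the fragments, so the decomposition is dependency-preserving.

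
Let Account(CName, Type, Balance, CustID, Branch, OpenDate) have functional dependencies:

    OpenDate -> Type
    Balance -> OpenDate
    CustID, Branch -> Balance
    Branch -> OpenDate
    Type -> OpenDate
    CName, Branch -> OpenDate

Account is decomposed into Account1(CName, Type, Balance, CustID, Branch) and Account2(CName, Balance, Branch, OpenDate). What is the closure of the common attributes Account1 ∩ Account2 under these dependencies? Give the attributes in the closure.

Account1 ∩ Account2 = {CName, Balance, Branch}.
Balance → OpenDate applies, adding OpenDate
OpenDate → Type applies, adding Type
Closure: {CName, Type, Balance, Branch, OpenDate}.

CName, Type, Balance, Branch, OpenDate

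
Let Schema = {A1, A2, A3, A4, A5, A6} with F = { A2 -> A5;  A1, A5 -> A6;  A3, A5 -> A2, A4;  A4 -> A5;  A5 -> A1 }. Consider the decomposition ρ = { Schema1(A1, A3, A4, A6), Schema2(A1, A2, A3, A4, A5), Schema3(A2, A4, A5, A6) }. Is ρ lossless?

Yes

Chase test. Columns are A1, A2, A3, A4, A5, A6; row i has aⱼ where attribute j ∈ Schemai, else bᵢⱼ.
Initial tableau (one row per fragment):
  row 1: a1 b12 a3 a4 b15 a6
  row 2: a1 a2 a3 a4 a5 b26
  row 3: b31 a2 b33 a4 a5 a6
Rows 1 and 2 agree on A4; apply A4→A5 and equate their A5 entries.
Rows 1 and 3 agree on A5; apply A5→A1 and equate their A1 entries.
Rows 1 and 2 agree on A1, A5; apply A1, A5→A6 and equate their A6 entries.
Rows 1 and 2 agree on A3, A5; apply A3, A5→A2, A4 and equate their A2, A4 entries.
Row 1 is now all distinguished symbols — the join is lossless.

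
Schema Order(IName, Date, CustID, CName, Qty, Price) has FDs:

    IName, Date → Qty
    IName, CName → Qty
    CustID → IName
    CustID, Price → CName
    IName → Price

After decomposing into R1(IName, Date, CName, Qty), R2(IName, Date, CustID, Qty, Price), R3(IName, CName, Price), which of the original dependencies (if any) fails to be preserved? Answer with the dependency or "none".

Check CustID, Price → CName: no single fragment contains all of {CustID, CName, Price}, and the restricted closure of {CustID, Price} across the fragments never reaches {CName}.
IName, Date → Qty is preserved.
IName, CName → Qty is preserved.
CustID → IName is preserved.
IName → Price is preserved.

CustID, Price → CName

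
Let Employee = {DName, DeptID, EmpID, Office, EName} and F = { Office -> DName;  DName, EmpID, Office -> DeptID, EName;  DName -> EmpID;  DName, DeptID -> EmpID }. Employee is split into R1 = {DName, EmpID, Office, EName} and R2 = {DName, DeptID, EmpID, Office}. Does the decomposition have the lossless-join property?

Yes

Common attributes: R1 ∩ R2 = {DName, EmpID, Office}.
Closure of {DName, EmpID, Office}: DName, EmpID, Office → DeptID, EName applies, adding DeptID, EName. So (DName, EmpID, Office)⁺ = {DName, DeptID, EmpID, Office, EName}.
This closure contains every attribute of R1, so R1 ∩ R2 → R1. The join is lossless.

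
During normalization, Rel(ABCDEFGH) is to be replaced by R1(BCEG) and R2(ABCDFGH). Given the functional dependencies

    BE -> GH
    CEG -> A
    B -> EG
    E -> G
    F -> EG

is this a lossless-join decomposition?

Common attributes: R1 ∩ R2 = {BCG}.
Closure of {BCG}: B → EG applies, adding E; BE → GH applies, adding H; CEG → A applies, adding A. So (BCG)⁺ = {ABCEGH}.
This closure contains every attribute of R1, so R1 ∩ R2 → R1. The join is lossless.

Yes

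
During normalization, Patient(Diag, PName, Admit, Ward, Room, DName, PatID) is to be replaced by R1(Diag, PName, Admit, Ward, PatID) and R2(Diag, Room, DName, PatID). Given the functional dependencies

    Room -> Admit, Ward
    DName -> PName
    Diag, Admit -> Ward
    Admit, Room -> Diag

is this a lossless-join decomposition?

Common attributes: R1 ∩ R2 = {Diag, PatID}.
No dependency enlarges {Diag, PatID}, so (Diag, PatID)⁺ = {Diag, PatID}.
The closure contains neither all of R1 = {Diag, PName, Admit, Ward, PatID} nor all of R2 = {Diag, Room, DName, PatID}, so the common attributes are not a superkey of either fragment. The join is lossy.

No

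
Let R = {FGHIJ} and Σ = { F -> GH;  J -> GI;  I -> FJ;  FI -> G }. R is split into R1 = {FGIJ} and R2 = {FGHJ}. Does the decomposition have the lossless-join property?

Yes

Common attributes: R1 ∩ R2 = {FGJ}.
Closure of {FGJ}: F → GH applies, adding H; J → GI applies, adding I. So (FGJ)⁺ = {FGHIJ}.
This closure contains every attribute of R1, so R1 ∩ R2 → R1. The join is lossless.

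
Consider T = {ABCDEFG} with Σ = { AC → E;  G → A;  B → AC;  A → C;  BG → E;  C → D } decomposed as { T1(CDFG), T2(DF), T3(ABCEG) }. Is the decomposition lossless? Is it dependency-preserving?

lossy but dependency-preserving

Lossless test (chase): Rows 1 and 3 agree on G; apply G→A and equate their A entries. Rows 1 and 3 agree on C; apply C→D and equate their D entries. Rows 1 and 3 agree on AC; apply AC→E and equate their E entries. No row becomes fully distinguished — the join is lossy.
Dependency preservation: every FD's attributes lie within a single fragment, so each can be enforced locally — preserved.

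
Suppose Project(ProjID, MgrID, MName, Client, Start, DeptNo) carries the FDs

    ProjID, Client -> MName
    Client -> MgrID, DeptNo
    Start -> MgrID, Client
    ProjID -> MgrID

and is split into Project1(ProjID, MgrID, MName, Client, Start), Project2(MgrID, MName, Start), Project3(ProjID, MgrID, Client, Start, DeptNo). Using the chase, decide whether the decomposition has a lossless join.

Yes

Chase test. Columns are ProjID, MgrID, MName, Client, Start, DeptNo; row i has aⱼ where attribute j ∈ Projecti, else bᵢⱼ.
Initial tableau (one row per fragment):
  row 1: a1 a2 a3 a4 a5 b16
  row 2: b21 a2 a3 b24 a5 b26
  row 3: a1 a2 b33 a4 a5 a6
Rows 1 and 3 agree on ProjID, Client; apply ProjID, Client→MName and equate their MName entries.
Rows 1 and 3 agree on Client; apply Client→MgrID, DeptNo and equate their MgrID, DeptNo entries.
Rows 1 and 2 agree on Start; apply Start→MgrID, Client and equate their MgrID, Client entries.
Rows 1 and 2 agree on Client; apply Client→MgrID, DeptNo and equate their MgrID, DeptNo entries.
Row 1 is now all distinguished symbols — the join is lossless.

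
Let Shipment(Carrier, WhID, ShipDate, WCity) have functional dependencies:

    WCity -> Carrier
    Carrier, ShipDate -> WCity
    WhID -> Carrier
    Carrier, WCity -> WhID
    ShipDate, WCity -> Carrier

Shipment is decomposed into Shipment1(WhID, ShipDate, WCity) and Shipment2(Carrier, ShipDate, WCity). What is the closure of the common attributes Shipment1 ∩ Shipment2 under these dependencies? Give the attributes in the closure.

Carrier, WhID, ShipDate, WCity

Shipment1 ∩ Shipment2 = {ShipDate, WCity}.
WCity → Carrier applies, adding Carrier
Carrier, WCity → WhID applies, adding WhID
Closure: {Carrier, WhID, ShipDate, WCity}.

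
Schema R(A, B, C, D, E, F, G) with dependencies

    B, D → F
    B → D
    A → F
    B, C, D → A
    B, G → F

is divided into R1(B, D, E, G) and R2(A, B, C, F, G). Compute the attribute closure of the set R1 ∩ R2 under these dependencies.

B, D, F, G

R1 ∩ R2 = {B, G}.
B → D applies, adding D
B, G → F applies, adding F
Closure: {B, D, F, G}.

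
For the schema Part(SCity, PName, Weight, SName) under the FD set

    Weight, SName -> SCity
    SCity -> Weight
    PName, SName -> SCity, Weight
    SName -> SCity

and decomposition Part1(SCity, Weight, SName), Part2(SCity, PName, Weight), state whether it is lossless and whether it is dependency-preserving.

lossy but dependency-preserving

Lossless test: (SCity, Weight)⁺ = {SCity, Weight}, which is a superkey of neither fragment — lossy.
Dependency preservation: PName, SName → SCity, Weight is not contained in any single fragment, but the restricted closure of its left-hand side across the fragments still reaches the right-hand side; the remaining FDs each lie inside some fragment. All dependencies are preserved.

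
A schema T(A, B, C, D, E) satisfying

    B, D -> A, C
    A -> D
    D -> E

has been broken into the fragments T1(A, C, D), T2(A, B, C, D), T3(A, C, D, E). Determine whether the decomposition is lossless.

Chase test. Columns are A, B, C, D, E; row i has aⱼ where attribute j ∈ Ti, else bᵢⱼ.
Initial tableau (one row per fragment):
  row 1: a1 b12 a3 a4 b15
  row 2: a1 a2 a3 a4 b25
  row 3: a1 b32 a3 a4 a5
Rows 1 and 2 agree on D; apply D→E and equate their E entries.
Rows 1 and 3 agree on D; apply D→E and equate their E entries.
Row 2 is now all distinguished symbols — the join is lossless.

Yes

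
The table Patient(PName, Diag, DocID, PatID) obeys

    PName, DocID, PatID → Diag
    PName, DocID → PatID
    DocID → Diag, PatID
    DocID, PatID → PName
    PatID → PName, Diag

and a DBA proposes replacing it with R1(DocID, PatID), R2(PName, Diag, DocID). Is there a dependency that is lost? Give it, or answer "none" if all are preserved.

PatID → PName, Diag

Check PatID → PName, Diag: no single fragment contains all of {PName, Diag, PatID}, and the restricted closure of {PatID} across the fragments never reaches {PName, Diag}.
PName, DocID, PatID → Diag is preserved.
PName, DocID → PatID is preserved.
DocID → Diag, PatID is preserved.
DocID, PatID → PName is preserved.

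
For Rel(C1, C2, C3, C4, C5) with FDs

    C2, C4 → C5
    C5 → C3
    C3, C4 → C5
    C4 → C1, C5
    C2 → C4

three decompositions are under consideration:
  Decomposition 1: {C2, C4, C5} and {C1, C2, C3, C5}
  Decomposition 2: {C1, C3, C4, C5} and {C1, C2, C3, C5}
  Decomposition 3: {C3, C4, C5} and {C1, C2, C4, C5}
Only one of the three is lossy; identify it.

Decomposition 2

Decomposition 1: common = {C2, C5}, closure = {C1, C2, C3, C4, C5} → lossless.
Decomposition 2: common = {C1, C3, C5}, closure = {C1, C3, C5} → lossy.
Decomposition 3: common = {C4, C5}, closure = {C1, C3, C4, C5} → lossless.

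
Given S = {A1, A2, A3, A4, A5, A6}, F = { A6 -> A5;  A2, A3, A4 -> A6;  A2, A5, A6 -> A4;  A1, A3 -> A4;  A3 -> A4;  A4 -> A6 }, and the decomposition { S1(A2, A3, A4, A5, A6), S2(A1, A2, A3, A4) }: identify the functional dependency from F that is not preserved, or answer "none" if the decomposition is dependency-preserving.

none

A6 → A5 lies within S1.
A2, A3, A4 → A6 lies within S1.
A2, A5, A6 → A4 lies within S1.
A1, A3 → A4 lies within S2.
A3 → A4 lies within S1.
A4 → A6 lies within S1.
Every dependency is enforceable on the fragments, so the decomposition is dependency-preserving.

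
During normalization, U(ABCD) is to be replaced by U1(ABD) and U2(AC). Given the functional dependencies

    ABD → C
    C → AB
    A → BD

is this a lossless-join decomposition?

Common attributes: U1 ∩ U2 = {A}.
Closure of {A}: A → BD applies, adding BD; ABD → C applies, adding C. So (A)⁺ = {ABCD}.
This closure contains every attribute of U1, so U1 ∩ U2 → U1. The join is lossless.

Yes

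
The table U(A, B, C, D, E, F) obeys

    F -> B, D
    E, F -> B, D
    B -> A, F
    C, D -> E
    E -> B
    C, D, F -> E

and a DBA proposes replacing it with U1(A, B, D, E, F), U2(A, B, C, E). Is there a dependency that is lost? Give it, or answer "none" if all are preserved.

Check C, D → E: no single fragment contains all of {C, D, E}, and the restricted closure of {C, D} across the fragments never reaches {E}.
F → B, D is preserved.
E, F → B, D is preserved.
B → A, F is preserved.
E → B is preserved.
C, D, F → E is preserved.

C, D -> E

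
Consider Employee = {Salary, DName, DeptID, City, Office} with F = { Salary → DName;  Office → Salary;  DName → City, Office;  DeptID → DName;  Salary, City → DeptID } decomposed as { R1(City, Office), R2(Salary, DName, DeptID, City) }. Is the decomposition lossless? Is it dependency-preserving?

Lossless test: (City)⁺ = {City}, which is a superkey of neither fragment — lossy.
Dependency preservation: the restricted closure of {Office} across the fragments never reaches {Salary}, so Office → Salary cannot be enforced without a join — not preserved.

lossy and not dependency-preserving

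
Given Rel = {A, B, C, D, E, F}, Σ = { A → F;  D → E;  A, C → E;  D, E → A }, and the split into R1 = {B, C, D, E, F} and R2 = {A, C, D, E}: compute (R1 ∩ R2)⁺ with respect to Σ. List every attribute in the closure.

A, C, D, E, F

R1 ∩ R2 = {C, D, E}.
D, E → A applies, adding A
A → F applies, adding F
Closure: {A, C, D, E, F}.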